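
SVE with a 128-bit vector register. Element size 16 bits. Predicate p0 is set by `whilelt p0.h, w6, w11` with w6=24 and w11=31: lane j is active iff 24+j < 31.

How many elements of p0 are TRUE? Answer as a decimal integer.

128-bit reg / 16-bit elem → 8 lanes
p0[j] = (24+j < 31); true for j=0..6 → 7 lanes set

vl = 7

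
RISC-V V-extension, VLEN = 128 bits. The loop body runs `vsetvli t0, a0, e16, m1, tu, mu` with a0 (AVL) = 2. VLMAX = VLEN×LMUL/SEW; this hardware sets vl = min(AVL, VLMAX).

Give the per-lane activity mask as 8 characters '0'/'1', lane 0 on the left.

predicate = 11000000

VLMAX = VLEN×LMUL/SEW = 128×1/16 = 8
vl = min(AVL, VLMAX) = min(2, 8) = 2
bits (lane 0 leftmost): 11000000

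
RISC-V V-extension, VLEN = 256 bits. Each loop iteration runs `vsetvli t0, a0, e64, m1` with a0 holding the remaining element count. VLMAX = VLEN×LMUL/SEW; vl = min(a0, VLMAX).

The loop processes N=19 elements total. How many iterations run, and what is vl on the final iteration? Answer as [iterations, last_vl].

VLMAX = VLEN×LMUL/SEW = 256×1/64 = 4
iterations = ceil(19/4) = 5; final-pass vl = 3

[iterations, last_vl] = [5, 3]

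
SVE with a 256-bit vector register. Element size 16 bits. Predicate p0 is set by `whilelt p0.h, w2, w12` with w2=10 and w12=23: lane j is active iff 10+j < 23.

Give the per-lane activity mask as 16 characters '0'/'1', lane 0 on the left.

256-bit reg / 16-bit elem → 16 lanes
whilelt: lane j active iff 10+j < 23 → j < 13 → 13 active
bits (lane 0 leftmost): 1111111111111000

predicate = 1111111111111000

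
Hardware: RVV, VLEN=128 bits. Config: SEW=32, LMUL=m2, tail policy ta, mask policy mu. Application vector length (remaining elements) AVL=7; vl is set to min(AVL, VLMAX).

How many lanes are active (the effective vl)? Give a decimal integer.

vl = 7

VLMAX = VLEN×LMUL/SEW = 128×2/32 = 8
AVL=7 ≤ VLMAX=8, so vl = 7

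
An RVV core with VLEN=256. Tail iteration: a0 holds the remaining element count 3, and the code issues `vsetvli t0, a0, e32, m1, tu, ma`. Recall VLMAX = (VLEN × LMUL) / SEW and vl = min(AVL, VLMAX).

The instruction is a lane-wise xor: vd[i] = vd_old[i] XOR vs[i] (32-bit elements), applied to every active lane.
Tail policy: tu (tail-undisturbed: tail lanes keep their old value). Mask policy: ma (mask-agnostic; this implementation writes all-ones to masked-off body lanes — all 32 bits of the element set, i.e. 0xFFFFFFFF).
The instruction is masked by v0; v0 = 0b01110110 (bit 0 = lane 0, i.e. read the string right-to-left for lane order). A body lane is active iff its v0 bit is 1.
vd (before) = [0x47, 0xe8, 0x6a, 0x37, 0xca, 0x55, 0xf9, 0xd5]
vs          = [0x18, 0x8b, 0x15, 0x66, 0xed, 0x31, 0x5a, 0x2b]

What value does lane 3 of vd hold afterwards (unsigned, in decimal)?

vd[3] = 55

lanes per group: 256·1/32 = 8
vl ← min(3, 8) = 3
[0] mask-off/ones = 0xffffffff
[1] xor(0xe8,0x8b) = 0x63
[2] xor(0x6a,0x15) = 0x7f
[3] tail/keep = 0x37
[4] tail/keep = 0xca
[5] tail/keep = 0x55
[6] tail/keep = 0xf9
[7] tail/keep = 0xd5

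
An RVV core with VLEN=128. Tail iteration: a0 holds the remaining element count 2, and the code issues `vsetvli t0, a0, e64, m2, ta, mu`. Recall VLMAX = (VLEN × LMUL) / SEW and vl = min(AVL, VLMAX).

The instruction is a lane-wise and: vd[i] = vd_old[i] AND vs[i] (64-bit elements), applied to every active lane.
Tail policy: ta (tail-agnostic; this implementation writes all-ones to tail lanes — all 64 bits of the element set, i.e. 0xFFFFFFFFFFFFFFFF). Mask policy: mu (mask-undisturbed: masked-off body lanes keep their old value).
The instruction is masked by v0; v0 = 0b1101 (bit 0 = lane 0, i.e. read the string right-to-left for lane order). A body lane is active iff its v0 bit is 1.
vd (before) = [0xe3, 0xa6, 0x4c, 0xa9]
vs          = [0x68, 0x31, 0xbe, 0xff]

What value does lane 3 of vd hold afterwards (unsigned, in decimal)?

VLMAX = (128 × 2) / 64 = 4 lanes
vl = min(AVL, VLMAX) = min(2, 4) = 2
  i=0: and(0xe3,0x68) → 96
  i=1: mask-off/keep → 166
  i=2: tail/ones → 18446744073709551615
  i=3: tail/ones → 18446744073709551615

vd[3] = 18446744073709551615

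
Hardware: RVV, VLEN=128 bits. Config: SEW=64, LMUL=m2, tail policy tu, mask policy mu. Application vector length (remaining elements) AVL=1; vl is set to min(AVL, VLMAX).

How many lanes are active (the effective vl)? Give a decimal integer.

VLMAX = (128 × 2) / 64 = 4 lanes
vl = min(AVL, VLMAX) = min(1, 4) = 1

vl = 1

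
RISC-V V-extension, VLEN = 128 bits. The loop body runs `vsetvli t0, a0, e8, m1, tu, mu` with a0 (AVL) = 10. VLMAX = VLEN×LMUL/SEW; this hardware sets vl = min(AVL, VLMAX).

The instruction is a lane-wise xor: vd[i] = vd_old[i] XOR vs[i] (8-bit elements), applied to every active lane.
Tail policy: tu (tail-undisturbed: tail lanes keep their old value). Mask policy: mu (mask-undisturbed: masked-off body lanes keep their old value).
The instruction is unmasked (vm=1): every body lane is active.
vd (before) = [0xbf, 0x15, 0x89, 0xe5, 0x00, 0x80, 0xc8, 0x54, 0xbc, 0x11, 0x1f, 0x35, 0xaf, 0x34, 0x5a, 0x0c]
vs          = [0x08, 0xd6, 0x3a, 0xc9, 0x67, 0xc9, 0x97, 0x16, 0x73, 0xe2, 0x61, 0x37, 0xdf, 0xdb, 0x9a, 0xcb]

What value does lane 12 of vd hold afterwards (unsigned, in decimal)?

VLMAX = VLEN×LMUL/SEW = 128×1/8 = 16
vl ← min(10, 16) = 10
vd[0] xor(0xbf,0x08) -> 0xb7
vd[1] xor(0x15,0xd6) -> 0xc3
vd[2] xor(0x89,0x3a) -> 0xb3
vd[3] xor(0xe5,0xc9) -> 0x2c
vd[4] xor(0x00,0x67) -> 0x67
vd[5] xor(0x80,0xc9) -> 0x49
vd[6] xor(0xc8,0x97) -> 0x5f
vd[7] xor(0x54,0x16) -> 0x42
vd[8] xor(0xbc,0x73) -> 0xcf
vd[9] xor(0x11,0xe2) -> 0xf3
vd[10] tail/keep -> 0x1f
vd[11] tail/keep -> 0x35
vd[12] tail/keep -> 0xaf
vd[13] tail/keep -> 0x34
vd[14] tail/keep -> 0x5a
vd[15] tail/keep -> 0x0c

vd[12] = 175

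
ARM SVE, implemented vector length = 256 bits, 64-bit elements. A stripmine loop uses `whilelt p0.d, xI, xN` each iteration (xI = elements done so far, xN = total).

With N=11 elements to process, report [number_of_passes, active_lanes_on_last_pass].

lane count: 256 div 64 = 4
11 elements at 4/iter → 3 passes, remainder 3 on the last

[iterations, last_vl] = [3, 3]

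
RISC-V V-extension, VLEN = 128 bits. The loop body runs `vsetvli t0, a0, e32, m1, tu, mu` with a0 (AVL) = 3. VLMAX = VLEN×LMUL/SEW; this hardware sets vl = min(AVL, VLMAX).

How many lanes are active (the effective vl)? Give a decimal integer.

vl = 3

VLMAX = (128 × 1) / 32 = 4 lanes
AVL=3 ≤ VLMAX=4, so vl = 3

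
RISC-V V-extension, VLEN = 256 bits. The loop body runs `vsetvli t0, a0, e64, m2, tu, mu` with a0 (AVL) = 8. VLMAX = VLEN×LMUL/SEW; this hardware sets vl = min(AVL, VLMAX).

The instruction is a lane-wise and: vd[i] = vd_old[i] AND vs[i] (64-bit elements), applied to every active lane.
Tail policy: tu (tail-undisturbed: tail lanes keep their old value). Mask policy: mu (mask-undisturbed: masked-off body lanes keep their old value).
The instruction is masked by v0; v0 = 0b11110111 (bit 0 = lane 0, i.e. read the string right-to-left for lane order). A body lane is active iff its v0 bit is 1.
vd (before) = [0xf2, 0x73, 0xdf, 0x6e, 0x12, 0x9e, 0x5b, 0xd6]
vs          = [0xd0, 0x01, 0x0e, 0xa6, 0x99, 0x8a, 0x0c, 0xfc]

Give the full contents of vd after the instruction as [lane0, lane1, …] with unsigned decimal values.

lanes per group: 256·2/64 = 8
vl = min(AVL, VLMAX) = min(8, 8) = 8
vd[0] and(0xf2,0xd0) -> 0xd0
vd[1] and(0x73,0x01) -> 0x01
vd[2] and(0xdf,0x0e) -> 0x0e
vd[3] mask-off/keep -> 0x6e
vd[4] and(0x12,0x99) -> 0x10
vd[5] and(0x9e,0x8a) -> 0x8a
vd[6] and(0x5b,0x0c) -> 0x08
vd[7] and(0xd6,0xfc) -> 0xd4

vd = [208, 1, 14, 110, 16, 138, 8, 212]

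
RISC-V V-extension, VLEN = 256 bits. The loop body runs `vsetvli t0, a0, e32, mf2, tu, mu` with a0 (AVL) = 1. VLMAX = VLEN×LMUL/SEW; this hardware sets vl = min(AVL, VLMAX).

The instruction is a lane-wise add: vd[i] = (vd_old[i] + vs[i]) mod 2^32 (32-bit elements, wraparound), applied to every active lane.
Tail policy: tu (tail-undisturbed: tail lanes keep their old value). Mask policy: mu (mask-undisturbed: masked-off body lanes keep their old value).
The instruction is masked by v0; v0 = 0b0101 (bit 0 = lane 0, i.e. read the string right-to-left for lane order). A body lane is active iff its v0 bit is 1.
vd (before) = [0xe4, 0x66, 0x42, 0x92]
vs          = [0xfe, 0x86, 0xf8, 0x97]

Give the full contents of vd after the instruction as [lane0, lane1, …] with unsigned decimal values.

VLMAX = VLEN×LMUL/SEW = 256×1/2/32 = 4
AVL=1 ≤ VLMAX=4, so vl = 1
lane  0: add(0xe4,0xfe) ⇒ 0x1e2
lane  1: tail/keep ⇒ 0x66
lane  2: tail/keep ⇒ 0x42
lane  3: tail/keep ⇒ 0x92

vd = [482, 102, 66, 146]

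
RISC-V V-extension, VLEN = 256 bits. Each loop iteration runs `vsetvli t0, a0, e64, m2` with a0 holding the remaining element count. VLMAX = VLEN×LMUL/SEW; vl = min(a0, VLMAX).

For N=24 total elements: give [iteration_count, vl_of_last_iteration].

[iterations, last_vl] = [3, 8]

VLMAX = VLEN×LMUL/SEW = 256×2/64 = 8
N=24: ⌈24/8⌉ = 3 iters; last vl = 24 − 2×8 = 8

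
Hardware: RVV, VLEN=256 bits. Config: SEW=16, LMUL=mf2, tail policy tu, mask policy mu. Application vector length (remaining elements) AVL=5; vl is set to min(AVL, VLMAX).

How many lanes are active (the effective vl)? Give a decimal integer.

lanes per group: 256·1/2/16 = 8
vl ← min(5, 8) = 5

vl = 5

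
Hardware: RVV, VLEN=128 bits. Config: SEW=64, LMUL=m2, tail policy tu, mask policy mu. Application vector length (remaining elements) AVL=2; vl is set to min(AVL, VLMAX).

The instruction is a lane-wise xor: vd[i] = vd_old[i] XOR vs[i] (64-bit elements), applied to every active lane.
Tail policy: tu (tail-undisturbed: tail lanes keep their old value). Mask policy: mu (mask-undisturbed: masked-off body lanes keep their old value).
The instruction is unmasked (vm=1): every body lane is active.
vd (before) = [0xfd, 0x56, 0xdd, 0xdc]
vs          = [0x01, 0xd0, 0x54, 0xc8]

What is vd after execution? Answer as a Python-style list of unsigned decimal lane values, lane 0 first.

vd = [252, 134, 221, 220]

VLMAX = (128 × 2) / 64 = 4 lanes
AVL=2 ≤ VLMAX=4, so vl = 2
  i=0: xor(0xfd,0x01) → 252
  i=1: xor(0x56,0xd0) → 134
  i=2: tail/keep → 221
  i=3: tail/keep → 220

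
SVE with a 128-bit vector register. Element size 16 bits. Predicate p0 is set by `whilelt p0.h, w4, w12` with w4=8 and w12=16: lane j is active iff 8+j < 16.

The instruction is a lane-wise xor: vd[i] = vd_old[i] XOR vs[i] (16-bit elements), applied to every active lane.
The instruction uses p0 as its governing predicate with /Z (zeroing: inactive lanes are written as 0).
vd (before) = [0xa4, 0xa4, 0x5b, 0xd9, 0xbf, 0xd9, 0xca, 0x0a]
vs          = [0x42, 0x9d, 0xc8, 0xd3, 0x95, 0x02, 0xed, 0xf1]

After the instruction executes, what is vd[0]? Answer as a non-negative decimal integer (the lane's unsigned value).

128-bit reg / 16-bit elem → 8 lanes
active while 8+j < 16, i.e. j ∈ [0,8) capped at 8 ⇒ 8
  i=0: xor(0xa4,0x42) → 230
  i=1: xor(0xa4,0x9d) → 57
  i=2: xor(0x5b,0xc8) → 147
  i=3: xor(0xd9,0xd3) → 10
  i=4: xor(0xbf,0x95) → 42
  i=5: xor(0xd9,0x02) → 219
  i=6: xor(0xca,0xed) → 39
  i=7: xor(0x0a,0xf1) → 251

vd[0] = 230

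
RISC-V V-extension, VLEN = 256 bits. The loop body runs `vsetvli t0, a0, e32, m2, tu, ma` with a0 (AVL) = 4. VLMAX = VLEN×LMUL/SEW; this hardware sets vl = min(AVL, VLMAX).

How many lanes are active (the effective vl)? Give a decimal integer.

VLMAX = (256 × 2) / 32 = 16 lanes
vl = min(AVL, VLMAX) = min(4, 16) = 4

vl = 4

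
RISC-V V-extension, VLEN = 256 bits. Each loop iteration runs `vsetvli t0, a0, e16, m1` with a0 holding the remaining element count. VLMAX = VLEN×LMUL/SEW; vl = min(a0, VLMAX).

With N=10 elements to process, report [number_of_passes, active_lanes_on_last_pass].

VLMAX = (256 × 1) / 16 = 16 lanes
N=10: ⌈10/16⌉ = 1 iters; last vl = 10 − 0×16 = 10

[iterations, last_vl] = [1, 10]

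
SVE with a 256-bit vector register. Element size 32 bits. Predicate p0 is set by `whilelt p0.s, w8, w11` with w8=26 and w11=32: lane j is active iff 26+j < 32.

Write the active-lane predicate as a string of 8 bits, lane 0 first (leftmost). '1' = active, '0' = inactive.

predicate = 11111100

lane count: 256 div 32 = 8
p0[j] = (26+j < 32); true for j=0..5 → 6 lanes set
bits (lane 0 leftmost): 11111100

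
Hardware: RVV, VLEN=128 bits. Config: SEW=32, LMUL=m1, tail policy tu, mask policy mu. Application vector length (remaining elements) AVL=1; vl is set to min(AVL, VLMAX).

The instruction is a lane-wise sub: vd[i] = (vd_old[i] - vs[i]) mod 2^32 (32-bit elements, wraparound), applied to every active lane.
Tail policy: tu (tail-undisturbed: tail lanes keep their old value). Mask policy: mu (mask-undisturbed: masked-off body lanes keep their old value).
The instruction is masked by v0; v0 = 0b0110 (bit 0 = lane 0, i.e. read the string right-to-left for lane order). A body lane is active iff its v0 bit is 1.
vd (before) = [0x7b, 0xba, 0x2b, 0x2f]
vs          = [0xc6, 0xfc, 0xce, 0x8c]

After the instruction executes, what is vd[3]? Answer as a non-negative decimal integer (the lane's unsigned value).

lanes per group: 128·1/32 = 4
vl ← min(1, 4) = 1
  i=0: mask-off/keep → 123
  i=1: tail/keep → 186
  i=2: tail/keep → 43
  i=3: tail/keep → 47

vd[3] = 47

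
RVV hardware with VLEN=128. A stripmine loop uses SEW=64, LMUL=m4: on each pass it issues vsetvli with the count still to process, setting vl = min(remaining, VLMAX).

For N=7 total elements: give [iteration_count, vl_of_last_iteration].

VLMAX = VLEN×LMUL/SEW = 128×4/64 = 8
N=7: ⌈7/8⌉ = 1 iters; last vl = 7 − 0×8 = 7

[iterations, last_vl] = [1, 7]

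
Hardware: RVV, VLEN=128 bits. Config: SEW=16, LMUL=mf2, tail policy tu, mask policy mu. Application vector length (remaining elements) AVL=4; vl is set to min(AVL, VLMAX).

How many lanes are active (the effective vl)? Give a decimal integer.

VLMAX = VLEN×LMUL/SEW = 128×1/2/16 = 4
vl ← min(4, 4) = 4

vl = 4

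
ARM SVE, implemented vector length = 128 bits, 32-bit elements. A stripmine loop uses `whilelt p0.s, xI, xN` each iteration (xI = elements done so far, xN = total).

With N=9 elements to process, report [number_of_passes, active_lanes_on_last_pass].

128-bit reg / 32-bit elem → 4 lanes
9 elements at 4/iter → 3 passes, remainder 1 on the last

[iterations, last_vl] = [3, 1]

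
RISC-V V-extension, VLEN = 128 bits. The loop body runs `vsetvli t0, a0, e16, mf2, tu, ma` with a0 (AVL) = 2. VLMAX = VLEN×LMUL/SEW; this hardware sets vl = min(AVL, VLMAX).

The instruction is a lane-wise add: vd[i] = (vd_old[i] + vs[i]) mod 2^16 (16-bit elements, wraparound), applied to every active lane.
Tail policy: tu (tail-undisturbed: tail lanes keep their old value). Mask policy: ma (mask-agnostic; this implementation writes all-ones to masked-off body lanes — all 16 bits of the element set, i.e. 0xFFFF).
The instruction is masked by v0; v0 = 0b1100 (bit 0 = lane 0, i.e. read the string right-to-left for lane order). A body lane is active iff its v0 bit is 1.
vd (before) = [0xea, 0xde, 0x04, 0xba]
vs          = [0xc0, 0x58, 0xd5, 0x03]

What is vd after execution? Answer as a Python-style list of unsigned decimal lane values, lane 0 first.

vd = [65535, 65535, 4, 186]

lanes per group: 128·1/2/16 = 4
vl ← min(2, 4) = 2
  i=0: mask-off/ones → 65535
  i=1: mask-off/ones → 65535
  i=2: tail/keep → 4
  i=3: tail/keep → 186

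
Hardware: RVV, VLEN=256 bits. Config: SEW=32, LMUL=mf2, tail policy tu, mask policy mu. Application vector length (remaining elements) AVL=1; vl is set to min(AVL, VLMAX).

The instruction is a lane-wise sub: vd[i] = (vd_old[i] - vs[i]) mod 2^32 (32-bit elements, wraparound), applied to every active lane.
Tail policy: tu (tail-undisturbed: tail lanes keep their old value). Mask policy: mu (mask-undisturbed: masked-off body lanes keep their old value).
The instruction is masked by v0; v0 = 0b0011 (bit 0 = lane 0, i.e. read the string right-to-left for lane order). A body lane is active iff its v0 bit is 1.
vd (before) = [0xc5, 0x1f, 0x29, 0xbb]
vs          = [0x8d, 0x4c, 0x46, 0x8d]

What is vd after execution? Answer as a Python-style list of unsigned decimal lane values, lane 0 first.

VLMAX = VLEN×LMUL/SEW = 256×1/2/32 = 4
AVL=1 ≤ VLMAX=4, so vl = 1
lane  0: sub(0xc5,0x8d) ⇒ 0x38
lane  1: tail/keep ⇒ 0x1f
lane  2: tail/keep ⇒ 0x29
lane  3: tail/keep ⇒ 0xbb

vd = [56, 31, 41, 187]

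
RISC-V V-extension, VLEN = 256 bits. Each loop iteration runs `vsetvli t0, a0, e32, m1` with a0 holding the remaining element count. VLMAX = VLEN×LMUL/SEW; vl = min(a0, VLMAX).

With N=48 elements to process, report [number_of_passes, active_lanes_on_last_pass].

VLMAX = (256 × 1) / 32 = 8 lanes
N=48: ⌈48/8⌉ = 6 iters; last vl = 48 − 5×8 = 8

[iterations, last_vl] = [6, 8]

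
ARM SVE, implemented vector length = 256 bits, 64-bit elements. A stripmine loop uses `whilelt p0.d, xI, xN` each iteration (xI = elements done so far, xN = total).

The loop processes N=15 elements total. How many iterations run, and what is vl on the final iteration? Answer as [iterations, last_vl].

[iterations, last_vl] = [4, 3]

256-bit reg / 64-bit elem → 4 lanes
iterations = ceil(15/4) = 4; final-pass vl = 3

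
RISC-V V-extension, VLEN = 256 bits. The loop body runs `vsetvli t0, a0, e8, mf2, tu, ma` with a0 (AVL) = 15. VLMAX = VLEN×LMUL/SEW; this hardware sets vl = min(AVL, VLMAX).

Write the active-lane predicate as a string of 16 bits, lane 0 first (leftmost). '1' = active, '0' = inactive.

predicate = 1111111111111110

VLMAX = (256 × 1/2) / 8 = 16 lanes
AVL=15 ≤ VLMAX=16, so vl = 15
bits (lane 0 leftmost): 1111111111111110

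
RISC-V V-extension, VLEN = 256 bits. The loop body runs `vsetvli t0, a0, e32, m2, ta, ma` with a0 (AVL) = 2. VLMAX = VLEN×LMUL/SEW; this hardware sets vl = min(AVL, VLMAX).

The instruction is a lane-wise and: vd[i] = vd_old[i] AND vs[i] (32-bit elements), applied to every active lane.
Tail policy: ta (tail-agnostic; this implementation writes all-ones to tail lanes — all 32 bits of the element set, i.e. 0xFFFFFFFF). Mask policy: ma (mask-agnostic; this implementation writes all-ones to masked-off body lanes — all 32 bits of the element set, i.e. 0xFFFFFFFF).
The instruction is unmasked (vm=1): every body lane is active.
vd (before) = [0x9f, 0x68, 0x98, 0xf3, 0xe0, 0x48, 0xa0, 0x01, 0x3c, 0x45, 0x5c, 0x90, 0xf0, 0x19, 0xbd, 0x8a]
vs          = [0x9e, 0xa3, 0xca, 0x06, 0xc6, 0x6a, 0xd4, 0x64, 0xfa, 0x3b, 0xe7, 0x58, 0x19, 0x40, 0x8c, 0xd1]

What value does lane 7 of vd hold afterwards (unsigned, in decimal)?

lanes per group: 256·2/32 = 16
AVL=2 ≤ VLMAX=16, so vl = 2
  i=0: and(0x9f,0x9e) → 158
  i=1: and(0x68,0xa3) → 32
  i=2: tail/ones → 4294967295
  i=3: tail/ones → 4294967295
  i=4: tail/ones → 4294967295
  i=5: tail/ones → 4294967295
  i=6: tail/ones → 4294967295
  i=7: tail/ones → 4294967295
  i=8: tail/ones → 4294967295
  i=9: tail/ones → 4294967295
  i=10: tail/ones → 4294967295
  i=11: tail/ones → 4294967295
  i=12: tail/ones → 4294967295
  i=13: tail/ones → 4294967295
  i=14: tail/ones → 4294967295
  i=15: tail/ones → 4294967295

vd[7] = 4294967295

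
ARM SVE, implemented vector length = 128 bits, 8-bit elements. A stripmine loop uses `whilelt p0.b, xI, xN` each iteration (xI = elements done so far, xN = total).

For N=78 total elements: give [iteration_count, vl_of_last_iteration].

lane count: 128 div 8 = 16
78 elements at 16/iter → 5 passes, remainder 14 on the last

[iterations, last_vl] = [5, 14]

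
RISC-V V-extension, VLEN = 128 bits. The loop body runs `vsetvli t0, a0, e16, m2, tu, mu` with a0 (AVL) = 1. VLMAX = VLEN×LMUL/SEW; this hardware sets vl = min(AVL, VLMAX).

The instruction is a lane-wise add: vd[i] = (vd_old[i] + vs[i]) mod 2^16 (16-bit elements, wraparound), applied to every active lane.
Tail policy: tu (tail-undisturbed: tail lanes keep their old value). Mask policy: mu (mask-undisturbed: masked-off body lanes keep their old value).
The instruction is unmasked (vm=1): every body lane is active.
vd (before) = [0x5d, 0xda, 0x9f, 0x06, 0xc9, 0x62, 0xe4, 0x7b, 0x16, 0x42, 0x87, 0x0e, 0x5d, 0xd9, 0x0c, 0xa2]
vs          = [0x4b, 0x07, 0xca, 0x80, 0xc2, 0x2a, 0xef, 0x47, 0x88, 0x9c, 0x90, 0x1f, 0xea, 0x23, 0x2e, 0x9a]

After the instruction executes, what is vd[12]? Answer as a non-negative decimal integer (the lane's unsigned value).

VLMAX = (128 × 2) / 16 = 16 lanes
AVL=1 ≤ VLMAX=16, so vl = 1
  i=0: add(0x5d,0x4b) → 168
  i=1: tail/keep → 218
  i=2: tail/keep → 159
  i=3: tail/keep → 6
  i=4: tail/keep → 201
  i=5: tail/keep → 98
  i=6: tail/keep → 228
  i=7: tail/keep → 123
  i=8: tail/keep → 22
  i=9: tail/keep → 66
  i=10: tail/keep → 135
  i=11: tail/keep → 14
  i=12: tail/keep → 93
  i=13: tail/keep → 217
  i=14: tail/keep → 12
  i=15: tail/keep → 162

vd[12] = 93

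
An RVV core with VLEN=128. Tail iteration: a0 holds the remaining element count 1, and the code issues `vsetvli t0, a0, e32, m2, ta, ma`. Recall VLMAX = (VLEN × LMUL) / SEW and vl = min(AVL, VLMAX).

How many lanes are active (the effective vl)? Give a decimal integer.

VLMAX = (128 × 2) / 32 = 8 lanes
vl = min(AVL, VLMAX) = min(1, 8) = 1

vl = 1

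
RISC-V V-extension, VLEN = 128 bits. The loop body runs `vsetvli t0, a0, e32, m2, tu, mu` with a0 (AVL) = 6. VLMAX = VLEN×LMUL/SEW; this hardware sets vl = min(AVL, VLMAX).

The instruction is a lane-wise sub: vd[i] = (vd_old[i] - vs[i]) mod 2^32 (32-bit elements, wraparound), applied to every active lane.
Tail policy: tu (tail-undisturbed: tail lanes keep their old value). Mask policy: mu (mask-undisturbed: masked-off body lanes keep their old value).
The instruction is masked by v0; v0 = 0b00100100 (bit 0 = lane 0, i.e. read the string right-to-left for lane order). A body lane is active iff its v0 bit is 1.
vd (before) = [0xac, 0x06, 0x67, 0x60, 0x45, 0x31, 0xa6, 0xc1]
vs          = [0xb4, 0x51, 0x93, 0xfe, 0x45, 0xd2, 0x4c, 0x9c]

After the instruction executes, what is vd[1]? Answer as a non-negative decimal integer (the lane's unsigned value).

vd[1] = 6

VLMAX = VLEN×LMUL/SEW = 128×2/32 = 8
AVL=6 ≤ VLMAX=8, so vl = 6
lane  0: mask-off/keep ⇒ 0xac
lane  1: mask-off/keep ⇒ 0x06
lane  2: sub(0x67,0x93) ⇒ 0xffffffd4
lane  3: mask-off/keep ⇒ 0x60
lane  4: mask-off/keep ⇒ 0x45
lane  5: sub(0x31,0xd2) ⇒ 0xffffff5f
lane  6: tail/keep ⇒ 0xa6
lane  7: tail/keep ⇒ 0xc1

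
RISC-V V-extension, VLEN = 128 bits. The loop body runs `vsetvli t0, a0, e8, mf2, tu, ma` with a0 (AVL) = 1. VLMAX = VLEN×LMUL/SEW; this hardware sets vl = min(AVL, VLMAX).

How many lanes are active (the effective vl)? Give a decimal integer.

lanes per group: 128·1/2/8 = 8
AVL=1 ≤ VLMAX=8, so vl = 1

vl = 1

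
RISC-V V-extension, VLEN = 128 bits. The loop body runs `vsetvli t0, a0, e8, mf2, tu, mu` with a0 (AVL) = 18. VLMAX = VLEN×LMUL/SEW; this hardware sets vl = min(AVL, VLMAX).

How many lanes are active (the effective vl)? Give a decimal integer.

vl = 8

lanes per group: 128·1/2/8 = 8
vl = min(AVL, VLMAX) = min(18, 8) = 8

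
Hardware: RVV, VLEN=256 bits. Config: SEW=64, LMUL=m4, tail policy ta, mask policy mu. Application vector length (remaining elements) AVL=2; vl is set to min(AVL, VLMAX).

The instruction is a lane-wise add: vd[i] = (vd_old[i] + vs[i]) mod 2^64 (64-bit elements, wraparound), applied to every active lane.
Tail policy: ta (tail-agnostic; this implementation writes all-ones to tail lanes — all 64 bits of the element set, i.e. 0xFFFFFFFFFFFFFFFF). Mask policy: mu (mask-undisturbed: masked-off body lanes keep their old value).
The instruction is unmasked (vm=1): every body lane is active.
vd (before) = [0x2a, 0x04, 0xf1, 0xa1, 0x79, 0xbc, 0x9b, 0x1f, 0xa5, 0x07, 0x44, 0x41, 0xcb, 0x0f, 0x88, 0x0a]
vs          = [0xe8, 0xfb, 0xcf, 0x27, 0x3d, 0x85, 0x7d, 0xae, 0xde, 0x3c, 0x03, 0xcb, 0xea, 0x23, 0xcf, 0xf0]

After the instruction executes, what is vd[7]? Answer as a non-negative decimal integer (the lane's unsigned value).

vd[7] = 18446744073709551615

VLMAX = (256 × 4) / 64 = 16 lanes
vl = min(AVL, VLMAX) = min(2, 16) = 2
vd[0] add(0x2a,0xe8) -> 0x112
vd[1] add(0x04,0xfb) -> 0xff
vd[2] tail/ones -> 0xffffffffffffffff
vd[3] tail/ones -> 0xffffffffffffffff
vd[4] tail/ones -> 0xffffffffffffffff
vd[5] tail/ones -> 0xffffffffffffffff
vd[6] tail/ones -> 0xffffffffffffffff
vd[7] tail/ones -> 0xffffffffffffffff
vd[8] tail/ones -> 0xffffffffffffffff
vd[9] tail/ones -> 0xffffffffffffffff
vd[10] tail/ones -> 0xffffffffffffffff
vd[11] tail/ones -> 0xffffffffffffffff
vd[12] tail/ones -> 0xffffffffffffffff
vd[13] tail/ones -> 0xffffffffffffffff
vd[14] tail/ones -> 0xffffffffffffffff
vd[15] tail/ones -> 0xffffffffffffffff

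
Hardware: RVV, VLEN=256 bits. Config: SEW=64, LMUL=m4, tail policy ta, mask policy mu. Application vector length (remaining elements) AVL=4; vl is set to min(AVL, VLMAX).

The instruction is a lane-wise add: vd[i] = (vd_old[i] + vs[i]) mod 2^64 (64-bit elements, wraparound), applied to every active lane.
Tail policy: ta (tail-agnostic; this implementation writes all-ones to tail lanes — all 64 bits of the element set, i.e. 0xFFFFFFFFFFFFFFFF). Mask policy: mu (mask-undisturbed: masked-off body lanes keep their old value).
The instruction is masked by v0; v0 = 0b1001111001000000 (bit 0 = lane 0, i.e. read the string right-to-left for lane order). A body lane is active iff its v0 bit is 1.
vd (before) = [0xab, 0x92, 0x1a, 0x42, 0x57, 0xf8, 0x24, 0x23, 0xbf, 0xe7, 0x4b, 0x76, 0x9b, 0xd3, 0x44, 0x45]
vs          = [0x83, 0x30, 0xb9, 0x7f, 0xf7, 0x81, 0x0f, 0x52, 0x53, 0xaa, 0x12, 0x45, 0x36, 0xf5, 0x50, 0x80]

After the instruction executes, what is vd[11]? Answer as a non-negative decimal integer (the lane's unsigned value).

VLMAX = (256 × 4) / 64 = 16 lanes
vl = min(AVL, VLMAX) = min(4, 16) = 4
  i=0: mask-off/keep → 171
  i=1: mask-off/keep → 146
  i=2: mask-off/keep → 26
  i=3: mask-off/keep → 66
  i=4: tail/ones → 18446744073709551615
  i=5: tail/ones → 18446744073709551615
  i=6: tail/ones → 18446744073709551615
  i=7: tail/ones → 18446744073709551615
  i=8: tail/ones → 18446744073709551615
  i=9: tail/ones → 18446744073709551615
  i=10: tail/ones → 18446744073709551615
  i=11: tail/ones → 18446744073709551615
  i=12: tail/ones → 18446744073709551615
  i=13: tail/ones → 18446744073709551615
  i=14: tail/ones → 18446744073709551615
  i=15: tail/ones → 18446744073709551615

vd[11] = 18446744073709551615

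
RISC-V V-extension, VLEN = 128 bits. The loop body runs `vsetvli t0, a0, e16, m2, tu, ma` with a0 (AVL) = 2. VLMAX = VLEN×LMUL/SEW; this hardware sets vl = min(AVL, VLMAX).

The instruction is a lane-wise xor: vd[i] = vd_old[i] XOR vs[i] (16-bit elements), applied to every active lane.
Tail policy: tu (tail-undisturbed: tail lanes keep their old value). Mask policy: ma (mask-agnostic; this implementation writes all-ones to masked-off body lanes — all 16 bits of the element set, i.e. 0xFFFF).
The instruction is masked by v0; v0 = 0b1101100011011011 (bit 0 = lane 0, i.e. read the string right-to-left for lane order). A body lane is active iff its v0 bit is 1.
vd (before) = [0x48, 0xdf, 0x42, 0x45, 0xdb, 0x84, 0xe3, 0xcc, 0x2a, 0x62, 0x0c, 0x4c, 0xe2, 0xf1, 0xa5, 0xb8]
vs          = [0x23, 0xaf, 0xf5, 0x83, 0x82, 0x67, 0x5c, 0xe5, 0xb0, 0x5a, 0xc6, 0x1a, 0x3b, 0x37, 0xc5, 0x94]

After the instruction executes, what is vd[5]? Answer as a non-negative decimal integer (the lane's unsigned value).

vd[5] = 132

lanes per group: 128·2/16 = 16
vl ← min(2, 16) = 2
lane  0: xor(0x48,0x23) ⇒ 0x6b
lane  1: xor(0xdf,0xaf) ⇒ 0x70
lane  2: tail/keep ⇒ 0x42
lane  3: tail/keep ⇒ 0x45
lane  4: tail/keep ⇒ 0xdb
lane  5: tail/keep ⇒ 0x84
lane  6: tail/keep ⇒ 0xe3
lane  7: tail/keep ⇒ 0xcc
lane  8: tail/keep ⇒ 0x2a
lane  9: tail/keep ⇒ 0x62
lane 10: tail/keep ⇒ 0x0c
lane 11: tail/keep ⇒ 0x4c
lane 12: tail/keep ⇒ 0xe2
lane 13: tail/keep ⇒ 0xf1
lane 14: tail/keep ⇒ 0xa5
lane 15: tail/keep ⇒ 0xb8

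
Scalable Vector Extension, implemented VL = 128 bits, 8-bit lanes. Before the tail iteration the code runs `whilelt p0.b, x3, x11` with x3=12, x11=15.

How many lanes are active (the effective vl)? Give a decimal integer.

register lanes = 128/8 = 16
whilelt: lane j active iff 12+j < 15 → j < 3 → 3 active

vl = 3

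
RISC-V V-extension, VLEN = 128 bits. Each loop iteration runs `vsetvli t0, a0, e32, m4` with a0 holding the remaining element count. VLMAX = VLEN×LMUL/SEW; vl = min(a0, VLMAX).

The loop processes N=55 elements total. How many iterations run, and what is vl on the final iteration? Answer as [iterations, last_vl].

[iterations, last_vl] = [4, 7]

VLMAX = VLEN×LMUL/SEW = 128×4/32 = 16
55 elements at 16/iter → 4 passes, remainder 7 on the last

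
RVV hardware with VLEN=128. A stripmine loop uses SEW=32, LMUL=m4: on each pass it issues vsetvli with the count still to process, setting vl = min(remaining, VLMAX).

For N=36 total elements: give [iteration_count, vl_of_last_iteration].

[iterations, last_vl] = [3, 4]

lanes per group: 128·4/32 = 16
iterations = ceil(36/16) = 3; final-pass vl = 4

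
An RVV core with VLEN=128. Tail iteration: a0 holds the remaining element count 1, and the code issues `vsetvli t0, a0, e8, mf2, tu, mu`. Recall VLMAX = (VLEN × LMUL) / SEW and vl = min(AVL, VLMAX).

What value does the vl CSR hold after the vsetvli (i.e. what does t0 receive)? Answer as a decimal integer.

VLMAX = VLEN×LMUL/SEW = 128×1/2/8 = 8
vl = min(AVL, VLMAX) = min(1, 8) = 1

vl = 1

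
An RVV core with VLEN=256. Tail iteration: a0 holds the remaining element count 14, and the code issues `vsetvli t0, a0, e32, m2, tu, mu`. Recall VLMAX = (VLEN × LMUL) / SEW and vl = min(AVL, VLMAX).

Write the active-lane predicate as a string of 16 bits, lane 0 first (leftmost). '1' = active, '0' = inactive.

VLMAX = (256 × 2) / 32 = 16 lanes
vl ← min(14, 16) = 14
bits (lane 0 leftmost): 1111111111111100

predicate = 1111111111111100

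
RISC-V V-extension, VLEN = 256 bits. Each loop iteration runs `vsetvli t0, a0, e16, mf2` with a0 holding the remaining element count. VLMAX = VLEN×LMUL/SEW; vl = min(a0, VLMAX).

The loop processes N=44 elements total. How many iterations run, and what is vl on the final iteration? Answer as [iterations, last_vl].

[iterations, last_vl] = [6, 4]

lanes per group: 256·1/2/16 = 8
N=44: ⌈44/8⌉ = 6 iters; last vl = 44 − 5×8 = 4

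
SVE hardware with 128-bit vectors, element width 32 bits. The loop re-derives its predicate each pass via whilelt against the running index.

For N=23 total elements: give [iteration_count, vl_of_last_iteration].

register lanes = 128/32 = 4
23 elements at 4/iter → 6 passes, remainder 3 on the last

[iterations, last_vl] = [6, 3]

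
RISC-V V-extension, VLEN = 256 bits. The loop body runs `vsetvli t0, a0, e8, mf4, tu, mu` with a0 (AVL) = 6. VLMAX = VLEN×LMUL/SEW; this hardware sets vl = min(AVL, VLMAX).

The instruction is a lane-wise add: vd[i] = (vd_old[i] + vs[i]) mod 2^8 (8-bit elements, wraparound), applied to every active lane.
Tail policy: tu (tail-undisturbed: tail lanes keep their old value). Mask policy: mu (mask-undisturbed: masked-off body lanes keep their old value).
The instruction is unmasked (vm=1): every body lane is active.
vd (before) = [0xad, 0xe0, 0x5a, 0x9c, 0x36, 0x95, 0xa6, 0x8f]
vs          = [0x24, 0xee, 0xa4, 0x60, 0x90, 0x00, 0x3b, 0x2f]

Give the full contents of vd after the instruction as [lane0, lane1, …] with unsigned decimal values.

vd = [209, 206, 254, 252, 198, 149, 166, 143]

VLMAX = VLEN×LMUL/SEW = 256×1/4/8 = 8
vl ← min(6, 8) = 6
vd[0] add(0xad,0x24) -> 0xd1
vd[1] add(0xe0,0xee) -> 0xce
vd[2] add(0x5a,0xa4) -> 0xfe
vd[3] add(0x9c,0x60) -> 0xfc
vd[4] add(0x36,0x90) -> 0xc6
vd[5] add(0x95,0x00) -> 0x95
vd[6] tail/keep -> 0xa6
vd[7] tail/keep -> 0x8f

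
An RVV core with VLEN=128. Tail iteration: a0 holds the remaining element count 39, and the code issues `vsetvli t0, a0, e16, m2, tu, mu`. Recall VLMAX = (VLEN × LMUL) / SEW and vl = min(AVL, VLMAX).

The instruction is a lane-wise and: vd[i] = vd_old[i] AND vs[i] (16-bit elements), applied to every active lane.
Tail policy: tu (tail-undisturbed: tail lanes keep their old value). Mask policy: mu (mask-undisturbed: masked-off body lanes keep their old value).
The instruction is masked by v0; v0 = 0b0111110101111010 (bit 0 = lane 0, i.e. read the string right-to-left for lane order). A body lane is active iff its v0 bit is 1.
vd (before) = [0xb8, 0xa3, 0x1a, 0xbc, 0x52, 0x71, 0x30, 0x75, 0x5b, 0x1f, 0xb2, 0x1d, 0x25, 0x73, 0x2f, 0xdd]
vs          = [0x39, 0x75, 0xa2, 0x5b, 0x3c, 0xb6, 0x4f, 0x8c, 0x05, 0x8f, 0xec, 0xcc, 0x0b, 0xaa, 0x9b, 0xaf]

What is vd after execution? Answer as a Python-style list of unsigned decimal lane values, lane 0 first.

VLMAX = (128 × 2) / 16 = 16 lanes
vl ← min(39, 16) = 16
lane  0: mask-off/keep ⇒ 0xb8
lane  1: and(0xa3,0x75) ⇒ 0x21
lane  2: mask-off/keep ⇒ 0x1a
lane  3: and(0xbc,0x5b) ⇒ 0x18
lane  4: and(0x52,0x3c) ⇒ 0x10
lane  5: and(0x71,0xb6) ⇒ 0x30
lane  6: and(0x30,0x4f) ⇒ 0x00
lane  7: mask-off/keep ⇒ 0x75
lane  8: and(0x5b,0x05) ⇒ 0x01
lane  9: mask-off/keep ⇒ 0x1f
lane 10: and(0xb2,0xec) ⇒ 0xa0
lane 11: and(0x1d,0xcc) ⇒ 0x0c
lane 12: and(0x25,0x0b) ⇒ 0x01
lane 13: and(0x73,0xaa) ⇒ 0x22
lane 14: and(0x2f,0x9b) ⇒ 0x0b
lane 15: mask-off/keep ⇒ 0xdd

vd = [184, 33, 26, 24, 16, 48, 0, 117, 1, 31, 160, 12, 1, 34, 11, 221]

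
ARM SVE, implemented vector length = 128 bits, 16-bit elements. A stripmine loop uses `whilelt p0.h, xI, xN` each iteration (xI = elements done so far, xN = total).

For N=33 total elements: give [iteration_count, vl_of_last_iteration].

lane count: 128 div 16 = 8
iterations = ceil(33/8) = 5; final-pass vl = 1

[iterations, last_vl] = [5, 1]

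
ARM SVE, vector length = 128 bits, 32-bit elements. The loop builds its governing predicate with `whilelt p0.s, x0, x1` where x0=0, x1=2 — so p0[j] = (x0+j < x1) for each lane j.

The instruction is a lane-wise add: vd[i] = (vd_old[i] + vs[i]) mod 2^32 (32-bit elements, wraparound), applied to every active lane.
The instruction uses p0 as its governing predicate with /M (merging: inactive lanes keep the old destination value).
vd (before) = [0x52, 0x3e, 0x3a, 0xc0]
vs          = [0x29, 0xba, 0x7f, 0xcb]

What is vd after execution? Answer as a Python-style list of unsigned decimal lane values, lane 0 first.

128-bit reg / 32-bit elem → 4 lanes
active while 0+j < 2, i.e. j ∈ [0,2) capped at 4 ⇒ 2
lane  0: add(0x52,0x29) ⇒ 0x7b
lane  1: add(0x3e,0xba) ⇒ 0xf8
lane  2: tail/keep ⇒ 0x3a
lane  3: tail/keep ⇒ 0xc0

vd = [123, 248, 58, 192]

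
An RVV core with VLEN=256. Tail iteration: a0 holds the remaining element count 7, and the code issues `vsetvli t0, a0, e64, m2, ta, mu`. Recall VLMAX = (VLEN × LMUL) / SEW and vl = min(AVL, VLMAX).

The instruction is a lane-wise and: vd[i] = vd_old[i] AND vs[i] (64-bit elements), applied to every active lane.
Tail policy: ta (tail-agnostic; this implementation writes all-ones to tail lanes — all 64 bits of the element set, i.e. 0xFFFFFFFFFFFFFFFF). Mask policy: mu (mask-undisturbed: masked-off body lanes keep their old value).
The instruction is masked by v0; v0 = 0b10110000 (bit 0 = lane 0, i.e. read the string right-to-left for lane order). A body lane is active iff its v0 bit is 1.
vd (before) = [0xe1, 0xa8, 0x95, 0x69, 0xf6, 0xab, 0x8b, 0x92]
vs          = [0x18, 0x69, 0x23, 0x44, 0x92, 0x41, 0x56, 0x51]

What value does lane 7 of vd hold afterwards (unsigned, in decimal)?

vd[7] = 18446744073709551615

VLMAX = VLEN×LMUL/SEW = 256×2/64 = 8
vl = min(AVL, VLMAX) = min(7, 8) = 7
lane  0: mask-off/keep ⇒ 0xe1
lane  1: mask-off/keep ⇒ 0xa8
lane  2: mask-off/keep ⇒ 0x95
lane  3: mask-off/keep ⇒ 0x69
lane  4: and(0xf6,0x92) ⇒ 0x92
lane  5: and(0xab,0x41) ⇒ 0x01
lane  6: mask-off/keep ⇒ 0x8b
lane  7: tail/ones ⇒ 0xffffffffffffffff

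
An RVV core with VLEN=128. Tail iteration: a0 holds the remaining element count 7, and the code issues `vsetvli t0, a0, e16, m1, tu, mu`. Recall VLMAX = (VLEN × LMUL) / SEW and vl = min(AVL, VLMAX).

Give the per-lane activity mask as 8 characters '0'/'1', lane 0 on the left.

VLMAX = (128 × 1) / 16 = 8 lanes
vl = min(AVL, VLMAX) = min(7, 8) = 7
bits (lane 0 leftmost): 11111110

predicate = 11111110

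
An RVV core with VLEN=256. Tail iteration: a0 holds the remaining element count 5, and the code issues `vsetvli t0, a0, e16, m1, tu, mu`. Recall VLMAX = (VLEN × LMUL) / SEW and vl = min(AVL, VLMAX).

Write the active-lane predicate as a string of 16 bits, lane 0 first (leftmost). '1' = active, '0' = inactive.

predicate = 1111100000000000

lanes per group: 256·1/16 = 16
vl ← min(5, 16) = 5
bits (lane 0 leftmost): 1111100000000000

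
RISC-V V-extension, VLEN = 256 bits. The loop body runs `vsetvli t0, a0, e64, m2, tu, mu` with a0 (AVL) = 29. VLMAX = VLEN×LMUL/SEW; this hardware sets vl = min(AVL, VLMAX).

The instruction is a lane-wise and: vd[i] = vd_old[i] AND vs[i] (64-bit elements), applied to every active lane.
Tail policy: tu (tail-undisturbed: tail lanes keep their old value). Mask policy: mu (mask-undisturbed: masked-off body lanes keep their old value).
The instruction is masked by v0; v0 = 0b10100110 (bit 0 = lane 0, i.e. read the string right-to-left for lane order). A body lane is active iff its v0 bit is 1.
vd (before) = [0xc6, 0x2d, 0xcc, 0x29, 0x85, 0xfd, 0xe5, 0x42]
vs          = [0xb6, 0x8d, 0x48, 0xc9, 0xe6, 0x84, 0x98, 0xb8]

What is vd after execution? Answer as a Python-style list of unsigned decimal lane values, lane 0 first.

vd = [198, 13, 72, 41, 133, 132, 229, 0]

lanes per group: 256·2/64 = 8
AVL=29 > VLMAX=8, so vl = 8
  i=0: mask-off/keep → 198
  i=1: and(0x2d,0x8d) → 13
  i=2: and(0xcc,0x48) → 72
  i=3: mask-off/keep → 41
  i=4: mask-off/keep → 133
  i=5: and(0xfd,0x84) → 132
  i=6: mask-off/keep → 229
  i=7: and(0x42,0xb8) → 0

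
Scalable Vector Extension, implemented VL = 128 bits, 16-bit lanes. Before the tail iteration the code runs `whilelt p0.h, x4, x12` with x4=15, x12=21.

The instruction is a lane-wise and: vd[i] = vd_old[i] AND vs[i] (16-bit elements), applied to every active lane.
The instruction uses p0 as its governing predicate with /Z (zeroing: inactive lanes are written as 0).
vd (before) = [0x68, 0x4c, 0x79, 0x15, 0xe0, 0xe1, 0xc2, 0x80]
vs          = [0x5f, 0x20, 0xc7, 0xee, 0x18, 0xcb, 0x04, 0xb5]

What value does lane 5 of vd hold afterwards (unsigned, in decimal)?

vd[5] = 193

128-bit reg / 16-bit elem → 8 lanes
active while 15+j < 21, i.e. j ∈ [0,6) capped at 8 ⇒ 6
lane  0: and(0x68,0x5f) ⇒ 0x48
lane  1: and(0x4c,0x20) ⇒ 0x00
lane  2: and(0x79,0xc7) ⇒ 0x41
lane  3: and(0x15,0xee) ⇒ 0x04
lane  4: and(0xe0,0x18) ⇒ 0x00
lane  5: and(0xe1,0xcb) ⇒ 0xc1
lane  6: tail/zero ⇒ 0x00
lane  7: tail/zero ⇒ 0x00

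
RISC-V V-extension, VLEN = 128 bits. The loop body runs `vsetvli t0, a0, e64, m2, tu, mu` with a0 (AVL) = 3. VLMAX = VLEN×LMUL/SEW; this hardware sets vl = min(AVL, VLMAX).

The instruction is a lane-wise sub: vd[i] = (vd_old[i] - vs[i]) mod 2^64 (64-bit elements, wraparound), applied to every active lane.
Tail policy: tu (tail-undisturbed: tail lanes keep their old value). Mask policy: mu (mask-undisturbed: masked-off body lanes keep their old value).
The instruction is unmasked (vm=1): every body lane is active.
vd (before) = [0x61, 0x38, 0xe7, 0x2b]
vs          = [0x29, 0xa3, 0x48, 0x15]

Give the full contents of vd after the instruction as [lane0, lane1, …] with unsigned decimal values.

vd = [56, 18446744073709551509, 159, 43]

VLMAX = VLEN×LMUL/SEW = 128×2/64 = 4
vl ← min(3, 4) = 3
vd[0] sub(0x61,0x29) -> 0x38
vd[1] sub(0x38,0xa3) -> 0xffffffffffffff95
vd[2] sub(0xe7,0x48) -> 0x9f
vd[3] tail/keep -> 0x2b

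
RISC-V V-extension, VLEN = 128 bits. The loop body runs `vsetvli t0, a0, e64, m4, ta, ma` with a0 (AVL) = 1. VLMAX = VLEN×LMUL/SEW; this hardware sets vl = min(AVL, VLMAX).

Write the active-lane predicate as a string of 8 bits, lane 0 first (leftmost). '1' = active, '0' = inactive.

VLMAX = VLEN×LMUL/SEW = 128×4/64 = 8
AVL=1 ≤ VLMAX=8, so vl = 1
bits (lane 0 leftmost): 10000000

predicate = 10000000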